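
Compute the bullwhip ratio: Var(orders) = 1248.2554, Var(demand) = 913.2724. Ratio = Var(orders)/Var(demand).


BW = 1248.2554 / 913.2724 = 1.3668

1.3668


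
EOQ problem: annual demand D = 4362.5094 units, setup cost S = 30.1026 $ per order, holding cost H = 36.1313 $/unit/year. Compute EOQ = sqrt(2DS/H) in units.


2*D*S = 2 * 4362.5094 * 30.1026 = 262645.7509
2*D*S/H = 7269.2029
EOQ = sqrt(7269.2029) = 85.2596

85.2596 units


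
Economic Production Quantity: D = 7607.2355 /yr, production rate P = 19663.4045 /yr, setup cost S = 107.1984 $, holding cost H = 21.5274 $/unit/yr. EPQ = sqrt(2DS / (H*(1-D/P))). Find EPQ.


1 - D/P = 1 - 0.3869 = 0.6131
H*(1-D/P) = 13.1990
2DS = 1630966.9480
EPQ = sqrt(123567.1317) = 351.5212

351.5212 units


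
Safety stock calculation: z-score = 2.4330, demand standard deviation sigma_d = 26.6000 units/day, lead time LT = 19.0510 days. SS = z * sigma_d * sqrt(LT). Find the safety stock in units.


sqrt(LT) = sqrt(19.0510) = 4.3647
SS = 2.4330 * 26.6000 * 4.3647 = 282.4767

282.4767 units


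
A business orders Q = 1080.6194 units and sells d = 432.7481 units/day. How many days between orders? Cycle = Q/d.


Cycle = 1080.6194 / 432.7481 = 2.4971

2.4971 days


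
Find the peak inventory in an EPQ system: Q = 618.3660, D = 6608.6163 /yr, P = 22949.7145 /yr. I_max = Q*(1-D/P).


D/P = 0.2880
1 - D/P = 0.7120
I_max = 618.3660 * 0.7120 = 440.3009

440.3009 units


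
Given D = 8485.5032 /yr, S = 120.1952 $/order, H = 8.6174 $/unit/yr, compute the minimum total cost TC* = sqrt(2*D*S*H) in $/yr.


2*D*S*H = 17578061.2757
TC* = sqrt(17578061.2757) = 4192.6199

4192.6199 $/yr


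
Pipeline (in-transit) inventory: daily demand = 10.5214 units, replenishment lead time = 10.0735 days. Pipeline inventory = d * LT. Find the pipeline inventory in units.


Pipeline = 10.5214 * 10.0735 = 105.9873

105.9873 units


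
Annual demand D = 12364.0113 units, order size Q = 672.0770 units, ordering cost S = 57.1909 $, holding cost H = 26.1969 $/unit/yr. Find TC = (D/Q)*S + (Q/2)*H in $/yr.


Ordering cost = D*S/Q = 1052.1249
Holding cost = Q*H/2 = 8803.1670
TC = 1052.1249 + 8803.1670 = 9855.2919

9855.2919 $/yr


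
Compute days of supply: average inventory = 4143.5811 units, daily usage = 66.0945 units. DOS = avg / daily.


DOS = 4143.5811 / 66.0945 = 62.6918

62.6918 days


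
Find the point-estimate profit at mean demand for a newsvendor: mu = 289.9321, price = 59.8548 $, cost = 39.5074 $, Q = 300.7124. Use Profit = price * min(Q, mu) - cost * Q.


Sales at mu = min(300.7124, 289.9321) = 289.9321
Revenue = 59.8548 * 289.9321 = 17353.8279
Total cost = 39.5074 * 300.7124 = 11880.3651
Profit = 17353.8279 - 11880.3651 = 5473.4628

5473.4628 $


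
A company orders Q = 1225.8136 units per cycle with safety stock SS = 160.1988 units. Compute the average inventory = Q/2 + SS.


Q/2 = 612.9068
Avg = 612.9068 + 160.1988 = 773.1056

773.1056 units


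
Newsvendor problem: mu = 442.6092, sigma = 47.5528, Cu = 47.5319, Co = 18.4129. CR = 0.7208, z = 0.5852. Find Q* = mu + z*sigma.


CR = Cu/(Cu+Co) = 47.5319/(47.5319+18.4129) = 0.7208
z = 0.5852
Q* = 442.6092 + 0.5852 * 47.5528 = 470.4371

470.4371 units


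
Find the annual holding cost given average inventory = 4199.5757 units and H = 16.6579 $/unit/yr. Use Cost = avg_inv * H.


Cost = 4199.5757 * 16.6579 = 69956.1121

69956.1121 $/yr


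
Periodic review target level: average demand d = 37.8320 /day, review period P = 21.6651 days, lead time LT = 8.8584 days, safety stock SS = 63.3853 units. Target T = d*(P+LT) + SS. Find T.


P + LT = 30.5235
d*(P+LT) = 37.8320 * 30.5235 = 1154.7651
T = 1154.7651 + 63.3853 = 1218.1504

1218.1504 units


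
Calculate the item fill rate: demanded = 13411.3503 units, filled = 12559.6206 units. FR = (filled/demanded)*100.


FR = 12559.6206 / 13411.3503 * 100 = 93.6492

93.6492%


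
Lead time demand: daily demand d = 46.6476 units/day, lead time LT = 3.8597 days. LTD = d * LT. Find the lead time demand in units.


LTD = 46.6476 * 3.8597 = 180.0457

180.0457 units


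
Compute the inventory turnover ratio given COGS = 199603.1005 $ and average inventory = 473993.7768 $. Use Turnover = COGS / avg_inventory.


Turnover = 199603.1005 / 473993.7768 = 0.4211

0.4211


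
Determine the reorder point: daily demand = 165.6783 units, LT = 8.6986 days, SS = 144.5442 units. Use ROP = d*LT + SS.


d*LT = 165.6783 * 8.6986 = 1441.1693
ROP = 1441.1693 + 144.5442 = 1585.7135

1585.7135 units


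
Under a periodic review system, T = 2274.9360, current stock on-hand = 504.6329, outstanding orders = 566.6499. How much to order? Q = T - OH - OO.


Inventory position = OH + OO = 504.6329 + 566.6499 = 1071.2828
Q = 2274.9360 - 1071.2828 = 1203.6532

1203.6532 units


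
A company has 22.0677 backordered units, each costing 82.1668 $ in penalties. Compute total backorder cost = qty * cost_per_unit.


Total = 22.0677 * 82.1668 = 1813.2323

1813.2323 $


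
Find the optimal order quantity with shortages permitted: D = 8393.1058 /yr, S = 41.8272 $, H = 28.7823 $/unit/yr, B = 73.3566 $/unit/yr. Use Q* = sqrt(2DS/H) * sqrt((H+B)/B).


sqrt(2DS/H) = 156.1863
sqrt((H+B)/B) = 1.1800
Q* = 156.1863 * 1.1800 = 184.2973

184.2973 units


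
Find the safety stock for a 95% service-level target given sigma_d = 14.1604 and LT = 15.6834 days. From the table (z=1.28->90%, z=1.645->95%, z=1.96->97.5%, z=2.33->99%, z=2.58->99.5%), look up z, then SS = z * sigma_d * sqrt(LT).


From the table, SL = 95% corresponds to z = 1.645
sqrt(LT) = sqrt(15.6834) = 3.9602
SS = 1.645 * 14.1604 * 3.9602 = 92.2490

92.2490 units


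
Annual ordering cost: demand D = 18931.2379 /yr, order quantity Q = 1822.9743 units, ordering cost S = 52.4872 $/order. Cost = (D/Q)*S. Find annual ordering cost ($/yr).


Number of orders = D/Q = 10.3848
Cost = 10.3848 * 52.4872 = 545.0695

545.0695 $/yr


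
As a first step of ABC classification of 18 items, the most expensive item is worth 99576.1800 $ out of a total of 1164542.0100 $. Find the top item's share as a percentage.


Top item = 99576.1800
Total = 1164542.0100
Percentage = 99576.1800 / 1164542.0100 * 100 = 8.5507

8.5507%


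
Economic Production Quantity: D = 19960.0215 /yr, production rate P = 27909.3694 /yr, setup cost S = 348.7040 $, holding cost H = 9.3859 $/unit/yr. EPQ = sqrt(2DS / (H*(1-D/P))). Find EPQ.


1 - D/P = 1 - 0.7152 = 0.2848
H*(1-D/P) = 2.6734
2DS = 13920278.6743
EPQ = sqrt(5207035.3566) = 2281.8929

2281.8929 units


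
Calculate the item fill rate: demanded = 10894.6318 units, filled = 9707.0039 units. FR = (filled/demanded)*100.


FR = 9707.0039 / 10894.6318 * 100 = 89.0990

89.0990%


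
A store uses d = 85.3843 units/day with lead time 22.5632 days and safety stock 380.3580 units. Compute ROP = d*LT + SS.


d*LT = 85.3843 * 22.5632 = 1926.5430
ROP = 1926.5430 + 380.3580 = 2306.9010

2306.9010 units


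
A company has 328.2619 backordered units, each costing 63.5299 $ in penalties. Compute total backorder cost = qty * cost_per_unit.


Total = 328.2619 * 63.5299 = 20854.4457

20854.4457 $


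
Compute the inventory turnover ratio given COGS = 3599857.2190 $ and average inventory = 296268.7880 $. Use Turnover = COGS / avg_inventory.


Turnover = 3599857.2190 / 296268.7880 = 12.1506

12.1506


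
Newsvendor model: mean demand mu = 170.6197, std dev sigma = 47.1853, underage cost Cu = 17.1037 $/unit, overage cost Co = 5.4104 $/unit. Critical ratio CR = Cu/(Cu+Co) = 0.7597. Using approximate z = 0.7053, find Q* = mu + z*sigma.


CR = Cu/(Cu+Co) = 17.1037/(17.1037+5.4104) = 0.7597
z = 0.7053
Q* = 170.6197 + 0.7053 * 47.1853 = 203.8995

203.8995 units


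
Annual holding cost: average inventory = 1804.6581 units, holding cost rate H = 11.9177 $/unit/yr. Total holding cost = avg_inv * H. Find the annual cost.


Cost = 1804.6581 * 11.9177 = 21507.3738

21507.3738 $/yr


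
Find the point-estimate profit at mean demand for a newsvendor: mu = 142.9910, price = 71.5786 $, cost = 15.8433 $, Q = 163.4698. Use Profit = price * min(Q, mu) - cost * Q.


Sales at mu = min(163.4698, 142.9910) = 142.9910
Revenue = 71.5786 * 142.9910 = 10235.0956
Total cost = 15.8433 * 163.4698 = 2589.9011
Profit = 10235.0956 - 2589.9011 = 7645.1945

7645.1945 $


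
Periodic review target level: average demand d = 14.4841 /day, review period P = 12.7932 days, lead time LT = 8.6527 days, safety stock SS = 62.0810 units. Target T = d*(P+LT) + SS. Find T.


P + LT = 21.4459
d*(P+LT) = 14.4841 * 21.4459 = 310.6246
T = 310.6246 + 62.0810 = 372.7056

372.7056 units


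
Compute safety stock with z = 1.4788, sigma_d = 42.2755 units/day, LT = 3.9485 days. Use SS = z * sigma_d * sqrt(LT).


sqrt(LT) = sqrt(3.9485) = 1.9871
SS = 1.4788 * 42.2755 * 1.9871 = 124.2265

124.2265 units


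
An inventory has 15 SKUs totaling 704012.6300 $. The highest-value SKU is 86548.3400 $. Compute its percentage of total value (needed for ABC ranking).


Top item = 86548.3400
Total = 704012.6300
Percentage = 86548.3400 / 704012.6300 * 100 = 12.2936

12.2936%


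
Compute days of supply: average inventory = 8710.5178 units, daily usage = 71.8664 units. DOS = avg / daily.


DOS = 8710.5178 / 71.8664 = 121.2043

121.2043 days


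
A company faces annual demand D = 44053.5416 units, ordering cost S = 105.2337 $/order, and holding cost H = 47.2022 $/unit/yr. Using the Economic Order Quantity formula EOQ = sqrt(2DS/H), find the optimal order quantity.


2*D*S = 2 * 44053.5416 * 105.2337 = 9271834.3613
2*D*S/H = 196428.0131
EOQ = sqrt(196428.0131) = 443.2020

443.2020 units


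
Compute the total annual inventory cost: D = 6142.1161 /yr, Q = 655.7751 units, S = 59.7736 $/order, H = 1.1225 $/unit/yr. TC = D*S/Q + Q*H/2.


Ordering cost = D*S/Q = 559.8511
Holding cost = Q*H/2 = 368.0538
TC = 559.8511 + 368.0538 = 927.9048

927.9048 $/yr


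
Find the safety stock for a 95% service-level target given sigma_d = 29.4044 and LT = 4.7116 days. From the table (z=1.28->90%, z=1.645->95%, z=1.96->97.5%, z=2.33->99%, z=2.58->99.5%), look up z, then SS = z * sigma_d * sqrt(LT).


From the table, SL = 95% corresponds to z = 1.645
sqrt(LT) = sqrt(4.7116) = 2.1706
SS = 1.645 * 29.4044 * 2.1706 = 104.9935

104.9935 units


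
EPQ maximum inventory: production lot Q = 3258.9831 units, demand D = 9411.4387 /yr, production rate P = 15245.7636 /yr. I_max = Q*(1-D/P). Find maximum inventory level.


D/P = 0.6173
1 - D/P = 0.3827
I_max = 3258.9831 * 0.3827 = 1247.1639

1247.1639 units


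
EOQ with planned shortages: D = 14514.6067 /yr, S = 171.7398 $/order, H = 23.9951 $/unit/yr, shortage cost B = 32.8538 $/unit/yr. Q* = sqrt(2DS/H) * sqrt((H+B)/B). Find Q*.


sqrt(2DS/H) = 455.8184
sqrt((H+B)/B) = 1.3154
Q* = 455.8184 * 1.3154 = 599.5978

599.5978 units


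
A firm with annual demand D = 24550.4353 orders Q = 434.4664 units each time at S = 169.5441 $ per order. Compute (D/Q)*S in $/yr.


Number of orders = D/Q = 56.5071
Cost = 56.5071 * 169.5441 = 9580.4450

9580.4450 $/yr


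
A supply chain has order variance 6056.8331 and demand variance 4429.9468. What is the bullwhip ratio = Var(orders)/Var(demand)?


BW = 6056.8331 / 4429.9468 = 1.3672

1.3672


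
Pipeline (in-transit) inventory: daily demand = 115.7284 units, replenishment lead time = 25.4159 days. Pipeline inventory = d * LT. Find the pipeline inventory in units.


Pipeline = 115.7284 * 25.4159 = 2941.3414

2941.3414 units


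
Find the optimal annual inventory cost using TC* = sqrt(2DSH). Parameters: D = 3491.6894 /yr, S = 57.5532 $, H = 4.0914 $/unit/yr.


2*D*S*H = 1644398.2908
TC* = sqrt(1644398.2908) = 1282.3409

1282.3409 $/yr


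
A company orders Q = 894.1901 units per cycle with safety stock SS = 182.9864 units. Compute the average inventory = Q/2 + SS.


Q/2 = 447.0951
Avg = 447.0951 + 182.9864 = 630.0815

630.0815 units


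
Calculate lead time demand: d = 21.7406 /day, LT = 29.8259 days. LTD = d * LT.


LTD = 21.7406 * 29.8259 = 648.4330

648.4330 units


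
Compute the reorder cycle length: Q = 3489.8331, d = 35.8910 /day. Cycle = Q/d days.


Cycle = 3489.8331 / 35.8910 = 97.2342

97.2342 days


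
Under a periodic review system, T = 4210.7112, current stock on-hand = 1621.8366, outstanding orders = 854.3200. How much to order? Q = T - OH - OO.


Inventory position = OH + OO = 1621.8366 + 854.3200 = 2476.1566
Q = 4210.7112 - 2476.1566 = 1734.5546

1734.5546 units


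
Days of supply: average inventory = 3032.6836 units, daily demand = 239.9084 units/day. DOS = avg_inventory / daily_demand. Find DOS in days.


DOS = 3032.6836 / 239.9084 = 12.6410

12.6410 days


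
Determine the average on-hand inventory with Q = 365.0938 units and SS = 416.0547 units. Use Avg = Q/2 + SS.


Q/2 = 182.5469
Avg = 182.5469 + 416.0547 = 598.6016

598.6016 units


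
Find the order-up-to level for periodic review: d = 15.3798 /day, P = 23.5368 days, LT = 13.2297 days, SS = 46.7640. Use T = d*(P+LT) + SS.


P + LT = 36.7665
d*(P+LT) = 15.3798 * 36.7665 = 565.4614
T = 565.4614 + 46.7640 = 612.2254

612.2254 units


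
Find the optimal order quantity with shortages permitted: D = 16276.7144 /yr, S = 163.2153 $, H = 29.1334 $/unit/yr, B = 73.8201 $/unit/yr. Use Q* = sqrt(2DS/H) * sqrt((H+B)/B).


sqrt(2DS/H) = 427.0544
sqrt((H+B)/B) = 1.1810
Q* = 427.0544 * 1.1810 = 504.3319

504.3319 units


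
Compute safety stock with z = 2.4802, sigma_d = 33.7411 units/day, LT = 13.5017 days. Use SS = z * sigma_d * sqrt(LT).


sqrt(LT) = sqrt(13.5017) = 3.6745
SS = 2.4802 * 33.7411 * 3.6745 = 307.4965

307.4965 units


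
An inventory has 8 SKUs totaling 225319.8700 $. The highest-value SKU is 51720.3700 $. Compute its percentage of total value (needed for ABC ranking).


Top item = 51720.3700
Total = 225319.8700
Percentage = 51720.3700 / 225319.8700 * 100 = 22.9542

22.9542%


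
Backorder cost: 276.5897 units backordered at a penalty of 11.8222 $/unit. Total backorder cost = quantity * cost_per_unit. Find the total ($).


Total = 276.5897 * 11.8222 = 3269.8988

3269.8988 $


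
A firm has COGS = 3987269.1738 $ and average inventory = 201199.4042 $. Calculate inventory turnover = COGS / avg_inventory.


Turnover = 3987269.1738 / 201199.4042 = 19.8175

19.8175


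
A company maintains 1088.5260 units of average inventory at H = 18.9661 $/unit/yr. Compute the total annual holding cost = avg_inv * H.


Cost = 1088.5260 * 18.9661 = 20645.0930

20645.0930 $/yr


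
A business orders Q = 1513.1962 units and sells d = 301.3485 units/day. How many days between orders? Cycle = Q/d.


Cycle = 1513.1962 / 301.3485 = 5.0214

5.0214 days


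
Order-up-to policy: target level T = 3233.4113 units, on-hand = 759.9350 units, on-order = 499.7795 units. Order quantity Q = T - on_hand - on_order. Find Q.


Inventory position = OH + OO = 759.9350 + 499.7795 = 1259.7145
Q = 3233.4113 - 1259.7145 = 1973.6968

1973.6968 units


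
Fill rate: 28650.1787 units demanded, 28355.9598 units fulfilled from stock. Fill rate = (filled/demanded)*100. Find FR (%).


FR = 28355.9598 / 28650.1787 * 100 = 98.9731

98.9731%


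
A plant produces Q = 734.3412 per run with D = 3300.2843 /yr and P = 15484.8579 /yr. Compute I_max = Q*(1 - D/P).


D/P = 0.2131
1 - D/P = 0.7869
I_max = 734.3412 * 0.7869 = 577.8312

577.8312 units


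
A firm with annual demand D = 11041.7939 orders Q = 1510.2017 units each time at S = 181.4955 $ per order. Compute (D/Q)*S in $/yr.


Number of orders = D/Q = 7.3115
Cost = 7.3115 * 181.4955 = 1326.9988

1326.9988 $/yr


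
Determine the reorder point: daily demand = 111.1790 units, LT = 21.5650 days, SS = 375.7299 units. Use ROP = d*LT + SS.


d*LT = 111.1790 * 21.5650 = 2397.5751
ROP = 2397.5751 + 375.7299 = 2773.3050

2773.3050 units


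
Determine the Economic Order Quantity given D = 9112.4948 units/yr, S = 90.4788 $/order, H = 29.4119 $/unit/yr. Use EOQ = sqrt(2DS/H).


2*D*S = 2 * 9112.4948 * 90.4788 = 1648975.1890
2*D*S/H = 56064.8985
EOQ = sqrt(56064.8985) = 236.7803

236.7803 units


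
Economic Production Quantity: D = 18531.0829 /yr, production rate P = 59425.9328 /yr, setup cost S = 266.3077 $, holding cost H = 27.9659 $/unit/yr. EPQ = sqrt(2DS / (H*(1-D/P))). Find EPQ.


1 - D/P = 1 - 0.3118 = 0.6882
H*(1-D/P) = 19.2452
2DS = 9869940.1312
EPQ = sqrt(512853.2440) = 716.1377

716.1377 units


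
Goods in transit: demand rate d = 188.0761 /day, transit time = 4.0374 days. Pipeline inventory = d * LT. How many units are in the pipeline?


Pipeline = 188.0761 * 4.0374 = 759.3384

759.3384 units


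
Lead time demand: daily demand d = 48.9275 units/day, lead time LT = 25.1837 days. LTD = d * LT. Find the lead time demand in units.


LTD = 48.9275 * 25.1837 = 1232.1755

1232.1755 units


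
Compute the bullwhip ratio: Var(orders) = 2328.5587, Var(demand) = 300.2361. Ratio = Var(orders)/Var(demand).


BW = 2328.5587 / 300.2361 = 7.7558

7.7558


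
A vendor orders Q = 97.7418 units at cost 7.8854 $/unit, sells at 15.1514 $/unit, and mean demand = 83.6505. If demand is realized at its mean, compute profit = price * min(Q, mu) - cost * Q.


Sales at mu = min(97.7418, 83.6505) = 83.6505
Revenue = 15.1514 * 83.6505 = 1267.4222
Total cost = 7.8854 * 97.7418 = 770.7332
Profit = 1267.4222 - 770.7332 = 496.6890

496.6890 $


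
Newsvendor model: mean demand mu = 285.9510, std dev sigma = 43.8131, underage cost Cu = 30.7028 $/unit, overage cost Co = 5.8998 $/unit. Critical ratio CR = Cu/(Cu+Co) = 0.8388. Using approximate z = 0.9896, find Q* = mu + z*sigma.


CR = Cu/(Cu+Co) = 30.7028/(30.7028+5.8998) = 0.8388
z = 0.9896
Q* = 285.9510 + 0.9896 * 43.8131 = 329.3084

329.3084 units


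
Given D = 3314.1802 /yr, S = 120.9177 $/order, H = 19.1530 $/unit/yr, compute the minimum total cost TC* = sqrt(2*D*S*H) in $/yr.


2*D*S*H = 15350863.1649
TC* = sqrt(15350863.1649) = 3918.0178

3918.0178 $/yr


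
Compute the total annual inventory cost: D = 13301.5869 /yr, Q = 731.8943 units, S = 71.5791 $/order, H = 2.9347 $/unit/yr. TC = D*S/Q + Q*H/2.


Ordering cost = D*S/Q = 1300.8922
Holding cost = Q*H/2 = 1073.9451
TC = 1300.8922 + 1073.9451 = 2374.8373

2374.8373 $/yr


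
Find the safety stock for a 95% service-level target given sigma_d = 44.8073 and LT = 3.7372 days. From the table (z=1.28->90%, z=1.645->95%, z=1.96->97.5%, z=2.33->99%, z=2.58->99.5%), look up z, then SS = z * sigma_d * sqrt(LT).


From the table, SL = 95% corresponds to z = 1.645
sqrt(LT) = sqrt(3.7372) = 1.9332
SS = 1.645 * 44.8073 * 1.9332 = 142.4911

142.4911 units


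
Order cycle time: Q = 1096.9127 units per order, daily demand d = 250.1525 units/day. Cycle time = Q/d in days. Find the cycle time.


Cycle = 1096.9127 / 250.1525 = 4.3850

4.3850 days


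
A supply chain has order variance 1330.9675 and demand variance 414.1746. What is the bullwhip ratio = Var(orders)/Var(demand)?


BW = 1330.9675 / 414.1746 = 3.2135

3.2135


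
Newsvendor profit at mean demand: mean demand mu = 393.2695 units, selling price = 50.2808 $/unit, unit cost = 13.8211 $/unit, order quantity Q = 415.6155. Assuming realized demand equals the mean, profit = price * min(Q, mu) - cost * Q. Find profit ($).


Sales at mu = min(415.6155, 393.2695) = 393.2695
Revenue = 50.2808 * 393.2695 = 19773.9051
Total cost = 13.8211 * 415.6155 = 5744.2634
Profit = 19773.9051 - 5744.2634 = 14029.6417

14029.6417 $


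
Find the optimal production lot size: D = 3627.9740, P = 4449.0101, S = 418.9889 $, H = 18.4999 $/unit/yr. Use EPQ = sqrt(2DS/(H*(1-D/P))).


1 - D/P = 1 - 0.8155 = 0.1845
H*(1-D/P) = 3.4140
2DS = 3040161.6710
EPQ = sqrt(890488.7500) = 943.6571

943.6571 units


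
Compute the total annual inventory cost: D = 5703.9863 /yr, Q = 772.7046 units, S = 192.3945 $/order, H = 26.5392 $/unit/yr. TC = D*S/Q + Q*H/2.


Ordering cost = D*S/Q = 1420.2266
Holding cost = Q*H/2 = 10253.4810
TC = 1420.2266 + 10253.4810 = 11673.7075

11673.7075 $/yr


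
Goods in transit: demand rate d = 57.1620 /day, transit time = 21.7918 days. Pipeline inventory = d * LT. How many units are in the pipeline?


Pipeline = 57.1620 * 21.7918 = 1245.6629

1245.6629 units


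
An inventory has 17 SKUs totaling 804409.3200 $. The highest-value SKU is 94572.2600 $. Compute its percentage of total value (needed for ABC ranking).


Top item = 94572.2600
Total = 804409.3200
Percentage = 94572.2600 / 804409.3200 * 100 = 11.7567

11.7567%


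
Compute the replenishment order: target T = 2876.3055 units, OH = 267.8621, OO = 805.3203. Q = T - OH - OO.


Inventory position = OH + OO = 267.8621 + 805.3203 = 1073.1824
Q = 2876.3055 - 1073.1824 = 1803.1231

1803.1231 units


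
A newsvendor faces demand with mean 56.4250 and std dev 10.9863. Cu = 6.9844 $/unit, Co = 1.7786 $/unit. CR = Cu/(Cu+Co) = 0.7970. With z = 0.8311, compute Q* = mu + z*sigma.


CR = Cu/(Cu+Co) = 6.9844/(6.9844+1.7786) = 0.7970
z = 0.8311
Q* = 56.4250 + 0.8311 * 10.9863 = 65.5557

65.5557 units


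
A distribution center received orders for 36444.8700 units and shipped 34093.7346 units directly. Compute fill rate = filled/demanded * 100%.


FR = 34093.7346 / 36444.8700 * 100 = 93.5488

93.5488%


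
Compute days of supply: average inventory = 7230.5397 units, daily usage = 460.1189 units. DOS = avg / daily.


DOS = 7230.5397 / 460.1189 = 15.7145

15.7145 days


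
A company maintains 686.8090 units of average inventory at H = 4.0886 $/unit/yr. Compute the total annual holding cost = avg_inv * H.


Cost = 686.8090 * 4.0886 = 2808.0873

2808.0873 $/yr


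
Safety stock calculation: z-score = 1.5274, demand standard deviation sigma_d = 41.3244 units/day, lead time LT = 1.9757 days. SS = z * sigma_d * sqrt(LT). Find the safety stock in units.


sqrt(LT) = sqrt(1.9757) = 1.4056
SS = 1.5274 * 41.3244 * 1.4056 = 88.7197

88.7197 units


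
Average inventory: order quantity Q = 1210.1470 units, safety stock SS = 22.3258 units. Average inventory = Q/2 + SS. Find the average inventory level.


Q/2 = 605.0735
Avg = 605.0735 + 22.3258 = 627.3993

627.3993 units


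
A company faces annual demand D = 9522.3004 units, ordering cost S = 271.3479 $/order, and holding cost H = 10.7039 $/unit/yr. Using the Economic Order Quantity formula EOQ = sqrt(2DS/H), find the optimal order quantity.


2*D*S = 2 * 9522.3004 * 271.3479 = 5167712.4334
2*D*S/H = 482787.8094
EOQ = sqrt(482787.8094) = 694.8293

694.8293 units


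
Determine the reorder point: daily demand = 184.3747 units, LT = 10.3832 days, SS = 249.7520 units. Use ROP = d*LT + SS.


d*LT = 184.3747 * 10.3832 = 1914.3994
ROP = 1914.3994 + 249.7520 = 2164.1514

2164.1514 units


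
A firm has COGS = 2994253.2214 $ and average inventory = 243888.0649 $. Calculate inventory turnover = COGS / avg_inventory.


Turnover = 2994253.2214 / 243888.0649 = 12.2772

12.2772


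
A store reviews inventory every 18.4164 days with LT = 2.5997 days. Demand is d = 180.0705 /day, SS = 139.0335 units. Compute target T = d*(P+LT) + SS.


P + LT = 21.0161
d*(P+LT) = 180.0705 * 21.0161 = 3784.3796
T = 3784.3796 + 139.0335 = 3923.4131

3923.4131 units


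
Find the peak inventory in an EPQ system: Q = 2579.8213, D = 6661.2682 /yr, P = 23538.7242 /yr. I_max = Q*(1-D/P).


D/P = 0.2830
1 - D/P = 0.7170
I_max = 2579.8213 * 0.7170 = 1849.7528

1849.7528 units


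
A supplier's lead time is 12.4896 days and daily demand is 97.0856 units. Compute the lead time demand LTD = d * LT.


LTD = 97.0856 * 12.4896 = 1212.5603

1212.5603 units


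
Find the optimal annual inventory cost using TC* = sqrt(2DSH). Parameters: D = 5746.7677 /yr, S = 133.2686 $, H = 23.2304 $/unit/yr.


2*D*S*H = 35582639.5381
TC* = sqrt(35582639.5381) = 5965.1186

5965.1186 $/yr


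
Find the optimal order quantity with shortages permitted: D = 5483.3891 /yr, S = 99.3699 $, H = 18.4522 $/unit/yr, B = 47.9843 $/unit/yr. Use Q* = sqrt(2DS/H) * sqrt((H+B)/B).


sqrt(2DS/H) = 243.0205
sqrt((H+B)/B) = 1.1767
Q* = 243.0205 * 1.1767 = 285.9543

285.9543 units


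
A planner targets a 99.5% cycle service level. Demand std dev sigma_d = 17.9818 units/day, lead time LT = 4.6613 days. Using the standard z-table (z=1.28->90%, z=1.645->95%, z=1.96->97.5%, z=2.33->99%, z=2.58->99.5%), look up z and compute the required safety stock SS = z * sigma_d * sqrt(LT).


From the table, SL = 99.5% corresponds to z = 2.58
sqrt(LT) = sqrt(4.6613) = 2.1590
SS = 2.58 * 17.9818 * 2.1590 = 100.1628

100.1628 units


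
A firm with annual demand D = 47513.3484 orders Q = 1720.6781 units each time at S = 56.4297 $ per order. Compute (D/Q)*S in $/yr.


Number of orders = D/Q = 27.6132
Cost = 27.6132 * 56.4297 = 1558.2020

1558.2020 $/yr


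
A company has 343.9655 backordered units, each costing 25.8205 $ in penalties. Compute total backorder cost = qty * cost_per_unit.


Total = 343.9655 * 25.8205 = 8881.3612

8881.3612 $


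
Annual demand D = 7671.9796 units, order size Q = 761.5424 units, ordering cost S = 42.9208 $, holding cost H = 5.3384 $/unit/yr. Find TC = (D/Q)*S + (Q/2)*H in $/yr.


Ordering cost = D*S/Q = 432.3955
Holding cost = Q*H/2 = 2032.7090
TC = 432.3955 + 2032.7090 = 2465.1045

2465.1045 $/yr


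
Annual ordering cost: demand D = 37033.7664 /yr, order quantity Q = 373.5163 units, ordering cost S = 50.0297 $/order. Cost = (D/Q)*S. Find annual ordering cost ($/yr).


Number of orders = D/Q = 99.1490
Cost = 99.1490 * 50.0297 = 4960.3946

4960.3946 $/yr


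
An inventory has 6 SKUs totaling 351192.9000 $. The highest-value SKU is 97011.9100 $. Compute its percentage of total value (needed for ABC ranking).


Top item = 97011.9100
Total = 351192.9000
Percentage = 97011.9100 / 351192.9000 * 100 = 27.6235

27.6235%


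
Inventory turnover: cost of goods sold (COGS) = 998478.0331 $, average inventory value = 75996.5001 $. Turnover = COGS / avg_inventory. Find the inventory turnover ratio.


Turnover = 998478.0331 / 75996.5001 = 13.1385

13.1385


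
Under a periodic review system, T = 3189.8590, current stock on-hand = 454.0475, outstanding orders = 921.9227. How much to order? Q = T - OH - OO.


Inventory position = OH + OO = 454.0475 + 921.9227 = 1375.9702
Q = 3189.8590 - 1375.9702 = 1813.8888

1813.8888 units


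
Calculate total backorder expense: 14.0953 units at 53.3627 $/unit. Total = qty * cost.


Total = 14.0953 * 53.3627 = 752.1633

752.1633 $


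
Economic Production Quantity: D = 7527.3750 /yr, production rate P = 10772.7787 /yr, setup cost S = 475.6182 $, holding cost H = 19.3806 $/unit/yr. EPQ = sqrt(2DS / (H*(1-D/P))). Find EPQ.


1 - D/P = 1 - 0.6987 = 0.3013
H*(1-D/P) = 5.8386
2DS = 7160313.0965
EPQ = sqrt(1226376.4615) = 1107.4188

1107.4188 units


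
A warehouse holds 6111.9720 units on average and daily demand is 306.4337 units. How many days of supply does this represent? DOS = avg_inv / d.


DOS = 6111.9720 / 306.4337 = 19.9455

19.9455 days


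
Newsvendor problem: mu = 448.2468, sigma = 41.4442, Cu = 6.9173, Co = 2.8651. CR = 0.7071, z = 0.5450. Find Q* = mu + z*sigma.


CR = Cu/(Cu+Co) = 6.9173/(6.9173+2.8651) = 0.7071
z = 0.5450
Q* = 448.2468 + 0.5450 * 41.4442 = 470.8339

470.8339 units


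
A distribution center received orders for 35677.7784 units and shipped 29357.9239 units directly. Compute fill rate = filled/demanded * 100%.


FR = 29357.9239 / 35677.7784 * 100 = 82.2863

82.2863%


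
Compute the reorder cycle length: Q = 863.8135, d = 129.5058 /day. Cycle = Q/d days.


Cycle = 863.8135 / 129.5058 = 6.6701

6.6701 days


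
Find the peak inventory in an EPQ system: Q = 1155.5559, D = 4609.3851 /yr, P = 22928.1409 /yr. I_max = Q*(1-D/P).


D/P = 0.2010
1 - D/P = 0.7990
I_max = 1155.5559 * 0.7990 = 923.2474

923.2474 units


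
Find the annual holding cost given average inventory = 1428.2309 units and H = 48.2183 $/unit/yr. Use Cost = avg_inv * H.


Cost = 1428.2309 * 48.2183 = 68866.8660

68866.8660 $/yr


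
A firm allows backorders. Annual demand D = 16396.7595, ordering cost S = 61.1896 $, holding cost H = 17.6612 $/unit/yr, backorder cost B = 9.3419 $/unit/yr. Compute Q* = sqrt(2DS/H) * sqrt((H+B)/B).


sqrt(2DS/H) = 337.0720
sqrt((H+B)/B) = 1.7002
Q* = 337.0720 * 1.7002 = 573.0756

573.0756 units


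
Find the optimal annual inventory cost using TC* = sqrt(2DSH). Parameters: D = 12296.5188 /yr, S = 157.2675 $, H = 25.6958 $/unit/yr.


2*D*S*H = 99383274.1182
TC* = sqrt(99383274.1182) = 9969.1160

9969.1160 $/yr


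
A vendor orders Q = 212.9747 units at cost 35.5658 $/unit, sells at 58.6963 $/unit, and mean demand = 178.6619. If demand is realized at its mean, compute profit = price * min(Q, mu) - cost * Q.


Sales at mu = min(212.9747, 178.6619) = 178.6619
Revenue = 58.6963 * 178.6619 = 10486.7925
Total cost = 35.5658 * 212.9747 = 7574.6156
Profit = 10486.7925 - 7574.6156 = 2912.1769

2912.1769 $


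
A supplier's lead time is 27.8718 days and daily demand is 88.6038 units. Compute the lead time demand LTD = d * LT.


LTD = 88.6038 * 27.8718 = 2469.5474

2469.5474 units


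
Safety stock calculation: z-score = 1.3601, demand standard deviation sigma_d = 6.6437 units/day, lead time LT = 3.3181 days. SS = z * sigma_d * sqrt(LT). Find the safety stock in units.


sqrt(LT) = sqrt(3.3181) = 1.8216
SS = 1.3601 * 6.6437 * 1.8216 = 16.4598

16.4598 units


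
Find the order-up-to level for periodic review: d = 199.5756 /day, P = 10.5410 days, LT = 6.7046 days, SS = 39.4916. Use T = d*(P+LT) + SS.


P + LT = 17.2456
d*(P+LT) = 199.5756 * 17.2456 = 3441.8010
T = 3441.8010 + 39.4916 = 3481.2926

3481.2926 units


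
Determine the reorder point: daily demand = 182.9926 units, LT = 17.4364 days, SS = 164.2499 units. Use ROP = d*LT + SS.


d*LT = 182.9926 * 17.4364 = 3190.7322
ROP = 3190.7322 + 164.2499 = 3354.9821

3354.9821 units


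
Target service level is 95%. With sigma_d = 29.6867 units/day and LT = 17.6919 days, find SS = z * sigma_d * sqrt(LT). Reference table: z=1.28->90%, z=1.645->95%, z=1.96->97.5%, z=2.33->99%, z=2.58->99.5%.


From the table, SL = 95% corresponds to z = 1.645
sqrt(LT) = sqrt(17.6919) = 4.2062
SS = 1.645 * 29.6867 * 4.2062 = 205.4069

205.4069 units


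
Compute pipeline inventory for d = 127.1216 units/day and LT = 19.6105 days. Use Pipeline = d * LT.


Pipeline = 127.1216 * 19.6105 = 2492.9181

2492.9181 units


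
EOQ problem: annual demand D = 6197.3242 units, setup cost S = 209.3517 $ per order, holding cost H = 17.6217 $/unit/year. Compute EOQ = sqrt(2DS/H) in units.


2*D*S = 2 * 6197.3242 * 209.3517 = 2594840.7134
2*D*S/H = 147252.5757
EOQ = sqrt(147252.5757) = 383.7350

383.7350 units


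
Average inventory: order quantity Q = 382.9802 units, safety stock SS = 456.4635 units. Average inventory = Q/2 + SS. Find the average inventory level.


Q/2 = 191.4901
Avg = 191.4901 + 456.4635 = 647.9536

647.9536 units


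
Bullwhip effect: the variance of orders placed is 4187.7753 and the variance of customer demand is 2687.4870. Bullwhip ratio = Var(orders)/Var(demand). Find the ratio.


BW = 4187.7753 / 2687.4870 = 1.5582

1.5582


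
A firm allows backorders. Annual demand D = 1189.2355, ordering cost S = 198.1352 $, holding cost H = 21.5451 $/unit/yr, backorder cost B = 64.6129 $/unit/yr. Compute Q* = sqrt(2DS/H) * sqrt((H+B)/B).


sqrt(2DS/H) = 147.8957
sqrt((H+B)/B) = 1.1548
Q* = 147.8957 * 1.1548 = 170.7826

170.7826 units


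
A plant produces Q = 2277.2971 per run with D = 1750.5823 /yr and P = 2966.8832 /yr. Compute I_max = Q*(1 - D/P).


D/P = 0.5900
1 - D/P = 0.4100
I_max = 2277.2971 * 0.4100 = 933.5988

933.5988 units


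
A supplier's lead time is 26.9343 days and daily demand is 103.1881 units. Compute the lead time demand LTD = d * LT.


LTD = 103.1881 * 26.9343 = 2779.2992

2779.2992 units


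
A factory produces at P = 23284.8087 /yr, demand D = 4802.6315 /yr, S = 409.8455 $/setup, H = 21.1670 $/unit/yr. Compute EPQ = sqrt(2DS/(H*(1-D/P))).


1 - D/P = 1 - 0.2063 = 0.7937
H*(1-D/P) = 16.8012
2DS = 3936673.8169
EPQ = sqrt(234309.3754) = 484.0551

484.0551 units


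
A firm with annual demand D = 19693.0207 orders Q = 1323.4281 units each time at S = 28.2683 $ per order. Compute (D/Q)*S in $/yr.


Number of orders = D/Q = 14.8803
Cost = 14.8803 * 28.2683 = 420.6411

420.6411 $/yr


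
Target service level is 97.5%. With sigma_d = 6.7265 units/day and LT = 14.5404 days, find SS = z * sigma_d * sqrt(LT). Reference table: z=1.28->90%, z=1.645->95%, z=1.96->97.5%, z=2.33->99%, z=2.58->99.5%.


From the table, SL = 97.5% corresponds to z = 1.96
sqrt(LT) = sqrt(14.5404) = 3.8132
SS = 1.96 * 6.7265 * 3.8132 = 50.2728

50.2728 units


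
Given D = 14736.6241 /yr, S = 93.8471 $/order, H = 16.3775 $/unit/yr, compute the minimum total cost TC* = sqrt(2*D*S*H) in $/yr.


2*D*S*H = 45299818.9623
TC* = sqrt(45299818.9623) = 6730.5140

6730.5140 $/yr


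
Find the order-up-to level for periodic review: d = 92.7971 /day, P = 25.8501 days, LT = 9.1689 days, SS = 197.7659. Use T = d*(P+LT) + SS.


P + LT = 35.0190
d*(P+LT) = 92.7971 * 35.0190 = 3249.6616
T = 3249.6616 + 197.7659 = 3447.4275

3447.4275 units


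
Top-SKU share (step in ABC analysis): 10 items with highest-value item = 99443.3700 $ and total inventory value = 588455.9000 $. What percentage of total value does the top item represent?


Top item = 99443.3700
Total = 588455.9000
Percentage = 99443.3700 / 588455.9000 * 100 = 16.8990

16.8990%


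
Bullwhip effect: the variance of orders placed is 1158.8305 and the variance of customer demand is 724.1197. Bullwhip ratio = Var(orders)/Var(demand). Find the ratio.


BW = 1158.8305 / 724.1197 = 1.6003

1.6003


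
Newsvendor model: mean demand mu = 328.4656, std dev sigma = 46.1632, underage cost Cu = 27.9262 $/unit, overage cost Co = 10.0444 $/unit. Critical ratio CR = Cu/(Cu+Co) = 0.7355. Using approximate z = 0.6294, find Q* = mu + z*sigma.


CR = Cu/(Cu+Co) = 27.9262/(27.9262+10.0444) = 0.7355
z = 0.6294
Q* = 328.4656 + 0.6294 * 46.1632 = 357.5207

357.5207 units


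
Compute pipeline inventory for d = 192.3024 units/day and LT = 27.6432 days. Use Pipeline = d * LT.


Pipeline = 192.3024 * 27.6432 = 5315.8537

5315.8537 units


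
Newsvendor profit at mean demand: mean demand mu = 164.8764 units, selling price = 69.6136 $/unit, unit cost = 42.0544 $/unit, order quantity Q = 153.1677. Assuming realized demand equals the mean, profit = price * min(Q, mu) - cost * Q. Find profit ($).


Sales at mu = min(153.1677, 164.8764) = 153.1677
Revenue = 69.6136 * 153.1677 = 10662.5550
Total cost = 42.0544 * 153.1677 = 6441.3757
Profit = 10662.5550 - 6441.3757 = 4221.1793

4221.1793 $


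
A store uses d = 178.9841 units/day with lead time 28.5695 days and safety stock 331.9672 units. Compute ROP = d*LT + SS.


d*LT = 178.9841 * 28.5695 = 5113.4862
ROP = 5113.4862 + 331.9672 = 5445.4534

5445.4534 units


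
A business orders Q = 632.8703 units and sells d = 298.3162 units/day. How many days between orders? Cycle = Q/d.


Cycle = 632.8703 / 298.3162 = 2.1215

2.1215 days


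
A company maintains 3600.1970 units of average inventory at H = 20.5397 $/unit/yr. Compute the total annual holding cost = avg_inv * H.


Cost = 3600.1970 * 20.5397 = 73946.9663

73946.9663 $/yr


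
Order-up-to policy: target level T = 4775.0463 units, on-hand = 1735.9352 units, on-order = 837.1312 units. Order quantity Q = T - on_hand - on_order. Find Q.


Inventory position = OH + OO = 1735.9352 + 837.1312 = 2573.0664
Q = 4775.0463 - 2573.0664 = 2201.9799

2201.9799 units


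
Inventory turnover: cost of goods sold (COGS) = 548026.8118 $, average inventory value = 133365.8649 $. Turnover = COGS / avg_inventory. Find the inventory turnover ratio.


Turnover = 548026.8118 / 133365.8649 = 4.1092

4.1092


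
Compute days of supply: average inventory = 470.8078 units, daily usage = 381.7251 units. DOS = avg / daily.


DOS = 470.8078 / 381.7251 = 1.2334

1.2334 days


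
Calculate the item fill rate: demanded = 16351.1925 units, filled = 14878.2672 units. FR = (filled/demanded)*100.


FR = 14878.2672 / 16351.1925 * 100 = 90.9919

90.9919%


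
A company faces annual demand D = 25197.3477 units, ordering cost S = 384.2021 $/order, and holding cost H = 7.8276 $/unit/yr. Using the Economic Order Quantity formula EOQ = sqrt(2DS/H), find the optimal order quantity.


2*D*S = 2 * 25197.3477 * 384.2021 = 19361747.8015
2*D*S/H = 2473522.8935
EOQ = sqrt(2473522.8935) = 1572.7437

1572.7437 units


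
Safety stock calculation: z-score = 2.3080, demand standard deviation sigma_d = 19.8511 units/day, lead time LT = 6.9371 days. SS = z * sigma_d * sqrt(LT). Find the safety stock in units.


sqrt(LT) = sqrt(6.9371) = 2.6338
SS = 2.3080 * 19.8511 * 2.6338 = 120.6728

120.6728 units


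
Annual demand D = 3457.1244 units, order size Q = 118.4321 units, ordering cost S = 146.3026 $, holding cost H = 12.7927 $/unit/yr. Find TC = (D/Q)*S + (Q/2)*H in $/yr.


Ordering cost = D*S/Q = 4270.6858
Holding cost = Q*H/2 = 757.5332
TC = 4270.6858 + 757.5332 = 5028.2190

5028.2190 $/yr


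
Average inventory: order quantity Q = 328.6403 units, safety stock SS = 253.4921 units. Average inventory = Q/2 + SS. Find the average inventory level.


Q/2 = 164.3202
Avg = 164.3202 + 253.4921 = 417.8123

417.8123 units


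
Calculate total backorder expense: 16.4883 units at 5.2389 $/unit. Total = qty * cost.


Total = 16.4883 * 5.2389 = 86.3806

86.3806 $


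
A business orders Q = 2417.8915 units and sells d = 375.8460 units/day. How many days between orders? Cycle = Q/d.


Cycle = 2417.8915 / 375.8460 = 6.4332

6.4332 days


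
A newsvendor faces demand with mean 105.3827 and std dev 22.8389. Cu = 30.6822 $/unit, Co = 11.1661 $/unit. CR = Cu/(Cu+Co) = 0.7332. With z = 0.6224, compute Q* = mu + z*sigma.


CR = Cu/(Cu+Co) = 30.6822/(30.6822+11.1661) = 0.7332
z = 0.6224
Q* = 105.3827 + 0.6224 * 22.8389 = 119.5976

119.5976 units


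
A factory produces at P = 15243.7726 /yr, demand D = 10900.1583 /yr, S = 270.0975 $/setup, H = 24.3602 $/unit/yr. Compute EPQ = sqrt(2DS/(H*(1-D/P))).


1 - D/P = 1 - 0.7151 = 0.2849
H*(1-D/P) = 6.9413
2DS = 5888211.0129
EPQ = sqrt(848288.7802) = 921.0259

921.0259 units


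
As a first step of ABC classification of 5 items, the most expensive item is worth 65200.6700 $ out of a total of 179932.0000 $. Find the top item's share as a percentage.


Top item = 65200.6700
Total = 179932.0000
Percentage = 65200.6700 / 179932.0000 * 100 = 36.2363

36.2363%


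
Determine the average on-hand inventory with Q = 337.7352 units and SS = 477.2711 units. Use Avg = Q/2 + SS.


Q/2 = 168.8676
Avg = 168.8676 + 477.2711 = 646.1387

646.1387 units


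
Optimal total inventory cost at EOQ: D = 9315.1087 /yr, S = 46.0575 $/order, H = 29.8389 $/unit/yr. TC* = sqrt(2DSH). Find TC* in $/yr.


2*D*S*H = 25603603.4716
TC* = sqrt(25603603.4716) = 5060.0003

5060.0003 $/yr


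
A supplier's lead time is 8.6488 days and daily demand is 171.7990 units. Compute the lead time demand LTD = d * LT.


LTD = 171.7990 * 8.6488 = 1485.8552

1485.8552 units


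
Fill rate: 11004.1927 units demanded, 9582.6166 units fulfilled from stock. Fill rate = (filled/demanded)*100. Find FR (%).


FR = 9582.6166 / 11004.1927 * 100 = 87.0815

87.0815%


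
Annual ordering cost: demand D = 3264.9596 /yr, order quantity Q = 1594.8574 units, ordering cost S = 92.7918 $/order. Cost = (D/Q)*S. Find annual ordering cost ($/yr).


Number of orders = D/Q = 2.0472
Cost = 2.0472 * 92.7918 = 189.9615

189.9615 $/yr
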